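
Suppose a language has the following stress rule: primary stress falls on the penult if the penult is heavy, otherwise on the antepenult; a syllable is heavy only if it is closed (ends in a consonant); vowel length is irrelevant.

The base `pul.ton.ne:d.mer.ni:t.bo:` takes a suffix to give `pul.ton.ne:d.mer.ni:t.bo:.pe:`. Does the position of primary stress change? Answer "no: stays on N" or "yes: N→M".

Base `pul.ton.ne:d.mer.ni:t.bo:` (6 syllables):
  Weights: 4 mer H, 5 ni:t H, 6 bo: L.
  The penult (syllable 5, ni:t) is heavy, so it takes stress.
  → primary stress on syllable 5.
Suffixed `pul.ton.ne:d.mer.ni:t.bo:.pe:` (7 syllables):
  Weights: 5 ni:t H, 6 bo: L, 7 pe: L.
  The penult (syllable 6, bo:) is light, so stress falls on the antepenult (syllable 5, ni:t).
  → primary stress on syllable 5.

no: stays on 5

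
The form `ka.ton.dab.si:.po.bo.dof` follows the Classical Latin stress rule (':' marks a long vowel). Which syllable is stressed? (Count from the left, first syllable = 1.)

5

Classical Latin: stress the penult if heavy (long vowel or closed), else the antepenult.
Weights: 5 po L, 6 bo L, 7 dof H.
The penult (syllable 6, bo) is light, so stress falls on the antepenult (syllable 5, po).
Stress on syllable 5: ka.ton.dab.si:.ˈpo.bo.dof.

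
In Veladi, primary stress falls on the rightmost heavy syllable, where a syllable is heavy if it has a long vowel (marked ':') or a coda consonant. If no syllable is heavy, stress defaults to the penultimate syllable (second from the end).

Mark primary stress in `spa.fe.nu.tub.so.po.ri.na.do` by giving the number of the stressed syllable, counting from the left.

Weights: 1 spa L, 2 fe L, 3 nu L, 4 tub H, 5 so L, 6 po L, 7 ri L, 8 na L, 9 do L.
Heavy syllables in the domain: 4. The rightmost is syllable 4 (tub).
Primary stress: syllable 4 → spa.fe.nu.ˈtub.so.po.ri.na.do.

4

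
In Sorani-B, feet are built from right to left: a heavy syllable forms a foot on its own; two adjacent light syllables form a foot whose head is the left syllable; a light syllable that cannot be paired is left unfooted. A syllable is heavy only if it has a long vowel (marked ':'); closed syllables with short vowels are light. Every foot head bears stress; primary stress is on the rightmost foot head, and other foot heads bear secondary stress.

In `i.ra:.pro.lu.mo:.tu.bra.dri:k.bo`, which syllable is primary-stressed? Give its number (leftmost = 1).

Weights: 1 i L, 2 ra: H, 3 pro L, 4 lu L, 5 mo: H, 6 tu L, 7 bra L, 8 dri:k H, 9 bo L.
Parse right to left (heavy = foot alone; LL = one foot; stranded L unfooted): i (ˈra:) (ˈpro.lu) (ˈmo:) (ˈtu.bra) (ˈdri:k) bo.
Foot heads: 2, 3, 5, 6, 8.
Primary stress on the rightmost head = syllable 8.
Primary stress: syllable 8 → i.ra:.pro.lu.mo:.tu.bra.ˈdri:k.bo.

8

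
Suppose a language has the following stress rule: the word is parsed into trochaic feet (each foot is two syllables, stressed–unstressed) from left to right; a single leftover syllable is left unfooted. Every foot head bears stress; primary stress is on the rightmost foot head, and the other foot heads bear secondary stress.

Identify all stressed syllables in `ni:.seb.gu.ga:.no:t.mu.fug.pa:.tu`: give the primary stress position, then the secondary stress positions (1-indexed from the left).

Parse left to right into trochaic (ˈσσ) feet: (ˈni:.seb) (ˈgu.ga:) (ˈno:t.mu) (ˈfug.pa:) tu. Syllable 9 is left unfooted.
Foot heads (stressed positions): 1, 3, 5, 7.
End Rule Rightmost: primary stress on the rightmost head = syllable 7.
Secondary stress on 1, 3, 5: ˌni:.seb.ˌgu.ga:.ˌno:t.mu.ˈfug.pa:.tu.

primary 7, secondary 1, 3, 5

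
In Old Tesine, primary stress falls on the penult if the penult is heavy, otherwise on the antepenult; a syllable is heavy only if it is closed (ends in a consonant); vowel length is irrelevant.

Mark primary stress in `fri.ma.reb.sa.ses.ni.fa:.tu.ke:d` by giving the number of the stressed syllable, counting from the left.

Weights: 7 fa: L, 8 tu L, 9 ke:d H.
The penult (syllable 8, tu) is light, so stress falls on the antepenult (syllable 7, fa:).
Primary stress: syllable 7 → fri.ma.reb.sa.ses.ni.ˈfa:.tu.ke:d.

7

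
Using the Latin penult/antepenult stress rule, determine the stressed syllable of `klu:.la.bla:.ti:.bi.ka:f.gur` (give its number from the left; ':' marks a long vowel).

6

Classical Latin: stress the penult if heavy (long vowel or closed), else the antepenult.
Weights: 5 bi L, 6 ka:f H, 7 gur H.
The penult (syllable 6, ka:f) is heavy, so it takes stress.
Stress on syllable 6: klu:.la.bla:.ti:.bi.ˈka:f.gur.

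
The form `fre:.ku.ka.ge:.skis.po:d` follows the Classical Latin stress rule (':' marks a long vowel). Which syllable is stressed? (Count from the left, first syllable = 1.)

Classical Latin: stress the penult if heavy (long vowel or closed), else the antepenult.
Weights: 4 ge: H, 5 skis H, 6 po:d H.
The penult (syllable 5, skis) is heavy, so it takes stress.
Stress on syllable 5: fre:.ku.ka.ge:.ˈskis.po:d.

5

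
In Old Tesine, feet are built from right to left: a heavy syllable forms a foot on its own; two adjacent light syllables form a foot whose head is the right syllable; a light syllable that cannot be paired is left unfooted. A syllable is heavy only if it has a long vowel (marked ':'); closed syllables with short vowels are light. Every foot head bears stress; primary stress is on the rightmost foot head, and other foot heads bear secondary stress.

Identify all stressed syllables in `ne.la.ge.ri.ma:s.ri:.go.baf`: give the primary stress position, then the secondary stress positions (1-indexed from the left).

primary 8, secondary 2, 4, 5, 6

Weights: 1 ne L, 2 la L, 3 ge L, 4 ri L, 5 ma:s H, 6 ri: H, 7 go L, 8 baf L.
Parse right to left (heavy = foot alone; LL = one foot; stranded L unfooted): (ne.ˈla) (ge.ˈri) (ˈma:s) (ˈri:) (go.ˈbaf).
Foot heads: 2, 4, 5, 6, 8.
Primary stress on the rightmost head = syllable 8.
Secondary stress on 2, 4, 5, 6: ne.ˌla.ge.ˌri.ˌma:s.ˌri:.go.ˈbaf.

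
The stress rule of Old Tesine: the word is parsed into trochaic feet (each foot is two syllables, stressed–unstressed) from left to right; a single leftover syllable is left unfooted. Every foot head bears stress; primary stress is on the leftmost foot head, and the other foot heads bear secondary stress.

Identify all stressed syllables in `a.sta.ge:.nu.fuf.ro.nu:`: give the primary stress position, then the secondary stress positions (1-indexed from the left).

Parse left to right into trochaic (ˈσσ) feet: (ˈa.sta) (ˈge:.nu) (ˈfuf.ro) nu:. Syllable 7 is left unfooted.
Foot heads (stressed positions): 1, 3, 5.
End Rule Leftmost: primary stress on the leftmost head = syllable 1.
Secondary stress on 3, 5: ˈa.sta.ˌge:.nu.ˌfuf.ro.nu:.

primary 1, secondary 3, 5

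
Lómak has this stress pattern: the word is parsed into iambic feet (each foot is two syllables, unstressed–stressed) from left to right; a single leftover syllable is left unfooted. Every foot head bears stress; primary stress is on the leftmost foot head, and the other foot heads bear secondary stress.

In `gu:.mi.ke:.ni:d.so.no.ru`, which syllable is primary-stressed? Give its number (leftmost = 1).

Parse left to right into iambic (σˈσ) feet: (gu:.ˈmi) (ke:.ˈni:d) (so.ˈno) ru. Syllable 7 is left unfooted.
Foot heads (stressed positions): 2, 4, 6.
End Rule Leftmost: primary stress on the leftmost head = syllable 2.
Primary stress: syllable 2 → gu:.ˈmi.ke:.ni:d.so.no.ru.

2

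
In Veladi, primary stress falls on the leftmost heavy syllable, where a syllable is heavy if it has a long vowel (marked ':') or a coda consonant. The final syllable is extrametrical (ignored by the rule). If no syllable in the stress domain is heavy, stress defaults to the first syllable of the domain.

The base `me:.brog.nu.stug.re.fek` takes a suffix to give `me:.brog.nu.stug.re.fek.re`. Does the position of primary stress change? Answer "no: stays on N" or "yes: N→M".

Base `me:.brog.nu.stug.re.fek` (6 syllables):
  The final syllable (6, fek) is extrametrical; the stress domain is syllables 1–5.
  Weights: 1 me: H, 2 brog H, 3 nu L, 4 stug H, 5 re L.
  Heavy syllables in the domain: 1, 2, 4. The leftmost is syllable 1 (me:).
  → primary stress on syllable 1.
Suffixed `me:.brog.nu.stug.re.fek.re` (7 syllables):
  The final syllable (7, re) is extrametrical; the stress domain is syllables 1–6.
  Weights: 1 me: H, 2 brog H, 3 nu L, 4 stug H, 5 re L, 6 fek H.
  Heavy syllables in the domain: 1, 2, 4, 6. The leftmost is syllable 1 (me:).
  → primary stress on syllable 1.

no: stays on 1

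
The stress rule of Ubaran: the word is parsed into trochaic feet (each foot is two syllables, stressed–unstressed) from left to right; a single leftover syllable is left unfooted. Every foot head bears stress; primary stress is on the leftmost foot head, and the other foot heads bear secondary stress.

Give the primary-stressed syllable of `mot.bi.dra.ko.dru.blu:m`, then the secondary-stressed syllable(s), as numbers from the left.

primary 1, secondary 3, 5

Parse left to right into trochaic (ˈσσ) feet: (ˈmot.bi) (ˈdra.ko) (ˈdru.blu:m).
Foot heads (stressed positions): 1, 3, 5.
End Rule Leftmost: primary stress on the leftmost head = syllable 1.
Secondary stress on 3, 5: ˈmot.bi.ˌdra.ko.ˌdru.blu:m.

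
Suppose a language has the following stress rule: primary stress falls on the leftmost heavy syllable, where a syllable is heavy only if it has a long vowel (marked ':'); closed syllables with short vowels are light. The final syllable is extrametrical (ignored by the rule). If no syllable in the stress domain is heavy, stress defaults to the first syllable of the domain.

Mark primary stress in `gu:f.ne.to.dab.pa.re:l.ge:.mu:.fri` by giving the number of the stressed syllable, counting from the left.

The final syllable (9, fri) is extrametrical; the stress domain is syllables 1–8.
Weights: 1 gu:f H, 2 ne L, 3 to L, 4 dab L, 5 pa L, 6 re:l H, 7 ge: H, 8 mu: H.
Heavy syllables in the domain: 1, 6, 7, 8. The leftmost is syllable 1 (gu:f).
Primary stress: syllable 1 → ˈgu:f.ne.to.dab.pa.re:l.ge:.mu:.fri.

1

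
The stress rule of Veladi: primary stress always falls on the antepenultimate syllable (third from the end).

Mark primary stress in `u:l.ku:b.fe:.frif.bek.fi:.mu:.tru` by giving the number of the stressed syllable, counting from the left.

6

The word has 8 syllables; the antepenultimate syllable (third from the end) is syllable 6 (fi:).
Primary stress: syllable 6 → u:l.ku:b.fe:.frif.bek.ˈfi:.mu:.tru.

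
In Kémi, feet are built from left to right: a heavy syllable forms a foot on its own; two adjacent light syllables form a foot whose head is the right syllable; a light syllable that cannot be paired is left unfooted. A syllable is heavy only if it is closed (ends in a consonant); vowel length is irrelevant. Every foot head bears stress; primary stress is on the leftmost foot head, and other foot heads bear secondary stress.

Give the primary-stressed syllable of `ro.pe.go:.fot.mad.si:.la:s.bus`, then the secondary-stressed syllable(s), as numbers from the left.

primary 2, secondary 4, 5, 7, 8

Weights: 1 ro L, 2 pe L, 3 go: L, 4 fot H, 5 mad H, 6 si: L, 7 la:s H, 8 bus H.
Parse left to right (heavy = foot alone; LL = one foot; stranded L unfooted): (ro.ˈpe) go: (ˈfot) (ˈmad) si: (ˈla:s) (ˈbus).
Foot heads: 2, 4, 5, 7, 8.
Primary stress on the leftmost head = syllable 2.
Secondary stress on 4, 5, 7, 8: ro.ˈpe.go:.ˌfot.ˌmad.si:.ˌla:s.ˌbus.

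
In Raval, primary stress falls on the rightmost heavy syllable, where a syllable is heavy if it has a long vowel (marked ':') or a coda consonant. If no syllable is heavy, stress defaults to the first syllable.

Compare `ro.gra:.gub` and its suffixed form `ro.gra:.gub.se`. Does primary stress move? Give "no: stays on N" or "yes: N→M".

no: stays on 3

Base `ro.gra:.gub` (3 syllables):
  Weights: 1 ro L, 2 gra: H, 3 gub H.
  Heavy syllables in the domain: 2, 3. The rightmost is syllable 3 (gub).
  → primary stress on syllable 3.
Suffixed `ro.gra:.gub.se` (4 syllables):
  Weights: 1 ro L, 2 gra: H, 3 gub H, 4 se L.
  Heavy syllables in the domain: 2, 3. The rightmost is syllable 3 (gub).
  → primary stress on syllable 3.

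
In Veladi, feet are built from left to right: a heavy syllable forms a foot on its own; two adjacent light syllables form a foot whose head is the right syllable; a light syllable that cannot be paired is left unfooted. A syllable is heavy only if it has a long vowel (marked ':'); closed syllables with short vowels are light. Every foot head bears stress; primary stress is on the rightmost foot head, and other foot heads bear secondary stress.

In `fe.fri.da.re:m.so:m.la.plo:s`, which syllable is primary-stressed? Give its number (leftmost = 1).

Weights: 1 fe L, 2 fri L, 3 da L, 4 re:m H, 5 so:m H, 6 la L, 7 plo:s H.
Parse left to right (heavy = foot alone; LL = one foot; stranded L unfooted): (fe.ˈfri) da (ˈre:m) (ˈso:m) la (ˈplo:s).
Foot heads: 2, 4, 5, 7.
Primary stress on the rightmost head = syllable 7.
Primary stress: syllable 7 → fe.fri.da.re:m.so:m.la.ˈplo:s.

7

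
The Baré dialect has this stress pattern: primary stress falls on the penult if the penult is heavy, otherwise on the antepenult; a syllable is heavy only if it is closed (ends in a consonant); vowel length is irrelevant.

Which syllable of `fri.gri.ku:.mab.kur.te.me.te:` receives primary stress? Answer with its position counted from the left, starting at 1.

6

Weights: 6 te L, 7 me L, 8 te: L.
The penult (syllable 7, me) is light, so stress falls on the antepenult (syllable 6, te).
Primary stress: syllable 6 → fri.gri.ku:.mab.kur.ˈte.me.te:.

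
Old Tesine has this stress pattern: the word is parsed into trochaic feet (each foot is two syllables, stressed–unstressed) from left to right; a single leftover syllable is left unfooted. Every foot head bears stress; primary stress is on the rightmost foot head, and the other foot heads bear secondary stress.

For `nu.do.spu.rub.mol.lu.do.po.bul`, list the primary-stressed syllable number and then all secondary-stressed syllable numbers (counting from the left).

Parse left to right into trochaic (ˈσσ) feet: (ˈnu.do) (ˈspu.rub) (ˈmol.lu) (ˈdo.po) bul. Syllable 9 is left unfooted.
Foot heads (stressed positions): 1, 3, 5, 7.
End Rule Rightmost: primary stress on the rightmost head = syllable 7.
Secondary stress on 1, 3, 5: ˌnu.do.ˌspu.rub.ˌmol.lu.ˈdo.po.bul.

primary 7, secondary 1, 3, 5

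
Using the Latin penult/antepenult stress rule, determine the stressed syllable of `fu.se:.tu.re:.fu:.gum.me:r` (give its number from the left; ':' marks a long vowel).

Classical Latin: stress the penult if heavy (long vowel or closed), else the antepenult.
Weights: 5 fu: H, 6 gum H, 7 me:r H.
The penult (syllable 6, gum) is heavy, so it takes stress.
Stress on syllable 6: fu.se:.tu.re:.fu:.ˈgum.me:r.

6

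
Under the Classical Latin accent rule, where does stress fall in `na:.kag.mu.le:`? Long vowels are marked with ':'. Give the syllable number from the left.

Classical Latin: stress the penult if heavy (long vowel or closed), else the antepenult.
Weights: 2 kag H, 3 mu L, 4 le: H.
The penult (syllable 3, mu) is light, so stress falls on the antepenult (syllable 2, kag).
Stress on syllable 2: na:.ˈkag.mu.le:.

2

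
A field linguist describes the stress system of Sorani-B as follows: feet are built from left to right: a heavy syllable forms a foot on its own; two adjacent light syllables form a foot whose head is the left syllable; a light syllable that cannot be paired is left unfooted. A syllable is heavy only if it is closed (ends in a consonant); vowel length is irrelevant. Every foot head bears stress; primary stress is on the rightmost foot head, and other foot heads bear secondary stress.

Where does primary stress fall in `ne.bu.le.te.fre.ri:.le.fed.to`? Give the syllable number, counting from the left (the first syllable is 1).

Weights: 1 ne L, 2 bu L, 3 le L, 4 te L, 5 fre L, 6 ri: L, 7 le L, 8 fed H, 9 to L.
Parse left to right (heavy = foot alone; LL = one foot; stranded L unfooted): (ˈne.bu) (ˈle.te) (ˈfre.ri:) le (ˈfed) to.
Foot heads: 1, 3, 5, 8.
Primary stress on the rightmost head = syllable 8.
Primary stress: syllable 8 → ne.bu.le.te.fre.ri:.le.ˈfed.to.

8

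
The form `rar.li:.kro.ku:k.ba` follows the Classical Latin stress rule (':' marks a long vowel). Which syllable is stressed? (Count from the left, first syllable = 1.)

4

Classical Latin: stress the penult if heavy (long vowel or closed), else the antepenult.
Weights: 3 kro L, 4 ku:k H, 5 ba L.
The penult (syllable 4, ku:k) is heavy, so it takes stress.
Stress on syllable 4: rar.li:.kro.ˈku:k.ba.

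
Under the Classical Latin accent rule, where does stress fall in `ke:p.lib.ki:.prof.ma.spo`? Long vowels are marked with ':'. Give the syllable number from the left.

Classical Latin: stress the penult if heavy (long vowel or closed), else the antepenult.
Weights: 4 prof H, 5 ma L, 6 spo L.
The penult (syllable 5, ma) is light, so stress falls on the antepenult (syllable 4, prof).
Stress on syllable 4: ke:p.lib.ki:.ˈprof.ma.spo.

4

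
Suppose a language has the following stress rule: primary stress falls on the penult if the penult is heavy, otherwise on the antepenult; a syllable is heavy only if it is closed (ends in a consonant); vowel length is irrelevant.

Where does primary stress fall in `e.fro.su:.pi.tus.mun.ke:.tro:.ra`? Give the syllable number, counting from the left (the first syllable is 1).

Weights: 7 ke: L, 8 tro: L, 9 ra L.
The penult (syllable 8, tro:) is light, so stress falls on the antepenult (syllable 7, ke:).
Primary stress: syllable 7 → e.fro.su:.pi.tus.mun.ˈke:.tro:.ra.

7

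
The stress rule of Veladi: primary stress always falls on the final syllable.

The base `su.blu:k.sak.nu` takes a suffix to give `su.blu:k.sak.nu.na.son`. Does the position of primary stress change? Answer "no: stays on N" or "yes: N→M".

yes: 4→6

Base `su.blu:k.sak.nu` (4 syllables):
  The word has 4 syllables; the final syllable is syllable 4 (nu).
  → primary stress on syllable 4.
Suffixed `su.blu:k.sak.nu.na.son` (6 syllables):
  The word has 6 syllables; the final syllable is syllable 6 (son).
  → primary stress on syllable 6.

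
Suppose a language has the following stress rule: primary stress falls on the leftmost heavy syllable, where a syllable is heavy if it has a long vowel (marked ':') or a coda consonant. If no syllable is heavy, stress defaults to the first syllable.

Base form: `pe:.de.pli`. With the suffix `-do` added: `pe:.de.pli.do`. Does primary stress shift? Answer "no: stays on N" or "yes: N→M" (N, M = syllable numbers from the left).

no: stays on 1

Base `pe:.de.pli` (3 syllables):
  Weights: 1 pe: H, 2 de L, 3 pli L.
  Heavy syllables in the domain: 1. The leftmost is syllable 1 (pe:).
  → primary stress on syllable 1.
Suffixed `pe:.de.pli.do` (4 syllables):
  Weights: 1 pe: H, 2 de L, 3 pli L, 4 do L.
  Heavy syllables in the domain: 1. The leftmost is syllable 1 (pe:).
  → primary stress on syllable 1.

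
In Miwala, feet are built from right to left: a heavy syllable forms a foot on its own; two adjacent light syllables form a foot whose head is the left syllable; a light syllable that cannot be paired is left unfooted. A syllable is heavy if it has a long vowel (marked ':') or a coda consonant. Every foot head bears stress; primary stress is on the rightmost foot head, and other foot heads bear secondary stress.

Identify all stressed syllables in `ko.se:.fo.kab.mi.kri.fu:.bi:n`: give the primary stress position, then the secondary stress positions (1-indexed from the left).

primary 8, secondary 2, 4, 5, 7

Weights: 1 ko L, 2 se: H, 3 fo L, 4 kab H, 5 mi L, 6 kri L, 7 fu: H, 8 bi:n H.
Parse right to left (heavy = foot alone; LL = one foot; stranded L unfooted): ko (ˈse:) fo (ˈkab) (ˈmi.kri) (ˈfu:) (ˈbi:n).
Foot heads: 2, 4, 5, 7, 8.
Primary stress on the rightmost head = syllable 8.
Secondary stress on 2, 4, 5, 7: ko.ˌse:.fo.ˌkab.ˌmi.kri.ˌfu:.ˈbi:n.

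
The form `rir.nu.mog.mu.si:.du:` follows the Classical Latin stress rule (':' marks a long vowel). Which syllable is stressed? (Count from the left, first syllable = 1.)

Classical Latin: stress the penult if heavy (long vowel or closed), else the antepenult.
Weights: 4 mu L, 5 si: H, 6 du: H.
The penult (syllable 5, si:) is heavy, so it takes stress.
Stress on syllable 5: rir.nu.mog.mu.ˈsi:.du:.

5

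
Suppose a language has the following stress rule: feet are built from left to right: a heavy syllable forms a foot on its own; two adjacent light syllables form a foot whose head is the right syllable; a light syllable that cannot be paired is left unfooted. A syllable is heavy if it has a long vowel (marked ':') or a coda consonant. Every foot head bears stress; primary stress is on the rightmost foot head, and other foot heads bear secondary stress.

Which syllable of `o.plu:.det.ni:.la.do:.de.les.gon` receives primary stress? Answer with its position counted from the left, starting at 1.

9

Weights: 1 o L, 2 plu: H, 3 det H, 4 ni: H, 5 la L, 6 do: H, 7 de L, 8 les H, 9 gon H.
Parse left to right (heavy = foot alone; LL = one foot; stranded L unfooted): o (ˈplu:) (ˈdet) (ˈni:) la (ˈdo:) de (ˈles) (ˈgon).
Foot heads: 2, 3, 4, 6, 8, 9.
Primary stress on the rightmost head = syllable 9.
Primary stress: syllable 9 → o.plu:.det.ni:.la.do:.de.les.ˈgon.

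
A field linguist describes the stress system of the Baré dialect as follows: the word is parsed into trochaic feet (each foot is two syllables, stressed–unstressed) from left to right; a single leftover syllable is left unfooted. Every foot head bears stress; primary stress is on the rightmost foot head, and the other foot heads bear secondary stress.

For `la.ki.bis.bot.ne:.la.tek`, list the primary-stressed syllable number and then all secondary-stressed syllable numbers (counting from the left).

primary 5, secondary 1, 3

Parse left to right into trochaic (ˈσσ) feet: (ˈla.ki) (ˈbis.bot) (ˈne:.la) tek. Syllable 7 is left unfooted.
Foot heads (stressed positions): 1, 3, 5.
End Rule Rightmost: primary stress on the rightmost head = syllable 5.
Secondary stress on 1, 3: ˌla.ki.ˌbis.bot.ˈne:.la.tek.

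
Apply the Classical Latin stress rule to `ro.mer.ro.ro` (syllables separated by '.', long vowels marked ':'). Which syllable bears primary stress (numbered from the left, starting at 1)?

Classical Latin: stress the penult if heavy (long vowel or closed), else the antepenult.
Weights: 2 mer H, 3 ro L, 4 ro L.
The penult (syllable 3, ro) is light, so stress falls on the antepenult (syllable 2, mer).
Stress on syllable 2: ro.ˈmer.ro.ro.

2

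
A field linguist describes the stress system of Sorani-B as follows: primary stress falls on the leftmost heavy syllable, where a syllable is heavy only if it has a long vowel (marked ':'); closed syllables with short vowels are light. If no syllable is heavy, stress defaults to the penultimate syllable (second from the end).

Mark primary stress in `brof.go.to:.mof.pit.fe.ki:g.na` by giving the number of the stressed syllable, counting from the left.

Weights: 1 brof L, 2 go L, 3 to: H, 4 mof L, 5 pit L, 6 fe L, 7 ki:g H, 8 na L.
Heavy syllables in the domain: 3, 7. The leftmost is syllable 3 (to:).
Primary stress: syllable 3 → brof.go.ˈto:.mof.pit.fe.ki:g.na.

3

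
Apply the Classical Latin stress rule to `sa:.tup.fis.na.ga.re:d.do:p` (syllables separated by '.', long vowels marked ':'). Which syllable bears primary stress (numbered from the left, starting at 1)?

6

Classical Latin: stress the penult if heavy (long vowel or closed), else the antepenult.
Weights: 5 ga L, 6 re:d H, 7 do:p H.
The penult (syllable 6, re:d) is heavy, so it takes stress.
Stress on syllable 6: sa:.tup.fis.na.ga.ˈre:d.do:p.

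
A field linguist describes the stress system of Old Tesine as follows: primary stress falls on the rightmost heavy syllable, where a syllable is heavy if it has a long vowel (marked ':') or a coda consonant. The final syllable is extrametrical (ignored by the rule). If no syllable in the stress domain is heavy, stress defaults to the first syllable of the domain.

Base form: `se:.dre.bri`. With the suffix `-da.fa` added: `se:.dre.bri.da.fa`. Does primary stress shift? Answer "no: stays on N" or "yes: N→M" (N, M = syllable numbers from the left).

Base `se:.dre.bri` (3 syllables):
  The final syllable (3, bri) is extrametrical; the stress domain is syllables 1–2.
  Weights: 1 se: H, 2 dre L.
  Heavy syllables in the domain: 1. The rightmost is syllable 1 (se:).
  → primary stress on syllable 1.
Suffixed `se:.dre.bri.da.fa` (5 syllables):
  The final syllable (5, fa) is extrametrical; the stress domain is syllables 1–4.
  Weights: 1 se: H, 2 dre L, 3 bri L, 4 da L.
  Heavy syllables in the domain: 1. The rightmost is syllable 1 (se:).
  → primary stress on syllable 1.

no: stays on 1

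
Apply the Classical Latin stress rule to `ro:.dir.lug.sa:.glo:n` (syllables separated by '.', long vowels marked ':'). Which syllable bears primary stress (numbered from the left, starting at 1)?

Classical Latin: stress the penult if heavy (long vowel or closed), else the antepenult.
Weights: 3 lug H, 4 sa: H, 5 glo:n H.
The penult (syllable 4, sa:) is heavy, so it takes stress.
Stress on syllable 4: ro:.dir.lug.ˈsa:.glo:n.

4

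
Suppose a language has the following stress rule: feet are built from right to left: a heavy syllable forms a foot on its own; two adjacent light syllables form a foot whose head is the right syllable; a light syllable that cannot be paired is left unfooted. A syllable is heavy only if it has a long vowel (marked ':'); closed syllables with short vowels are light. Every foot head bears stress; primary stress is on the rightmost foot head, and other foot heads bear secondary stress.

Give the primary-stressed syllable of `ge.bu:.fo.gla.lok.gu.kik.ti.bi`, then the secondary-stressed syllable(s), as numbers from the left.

Weights: 1 ge L, 2 bu: H, 3 fo L, 4 gla L, 5 lok L, 6 gu L, 7 kik L, 8 ti L, 9 bi L.
Parse right to left (heavy = foot alone; LL = one foot; stranded L unfooted): ge (ˈbu:) fo (gla.ˈlok) (gu.ˈkik) (ti.ˈbi).
Foot heads: 2, 5, 7, 9.
Primary stress on the rightmost head = syllable 9.
Secondary stress on 2, 5, 7: ge.ˌbu:.fo.gla.ˌlok.gu.ˌkik.ti.ˈbi.

primary 9, secondary 2, 5, 7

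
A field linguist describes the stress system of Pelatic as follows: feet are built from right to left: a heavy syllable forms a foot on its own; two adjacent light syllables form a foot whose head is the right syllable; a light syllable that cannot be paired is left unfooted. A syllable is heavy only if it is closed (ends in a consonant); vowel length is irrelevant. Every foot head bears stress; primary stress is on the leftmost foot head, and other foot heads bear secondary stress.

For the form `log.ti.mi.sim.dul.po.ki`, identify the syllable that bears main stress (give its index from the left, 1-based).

Weights: 1 log H, 2 ti L, 3 mi L, 4 sim H, 5 dul H, 6 po L, 7 ki L.
Parse right to left (heavy = foot alone; LL = one foot; stranded L unfooted): (ˈlog) (ti.ˈmi) (ˈsim) (ˈdul) (po.ˈki).
Foot heads: 1, 3, 4, 5, 7.
Primary stress on the leftmost head = syllable 1.
Primary stress: syllable 1 → ˈlog.ti.mi.sim.dul.po.ki.

1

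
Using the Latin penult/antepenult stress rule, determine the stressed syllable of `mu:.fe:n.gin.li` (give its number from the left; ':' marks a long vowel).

Classical Latin: stress the penult if heavy (long vowel or closed), else the antepenult.
Weights: 2 fe:n H, 3 gin H, 4 li L.
The penult (syllable 3, gin) is heavy, so it takes stress.
Stress on syllable 3: mu:.fe:n.ˈgin.li.

3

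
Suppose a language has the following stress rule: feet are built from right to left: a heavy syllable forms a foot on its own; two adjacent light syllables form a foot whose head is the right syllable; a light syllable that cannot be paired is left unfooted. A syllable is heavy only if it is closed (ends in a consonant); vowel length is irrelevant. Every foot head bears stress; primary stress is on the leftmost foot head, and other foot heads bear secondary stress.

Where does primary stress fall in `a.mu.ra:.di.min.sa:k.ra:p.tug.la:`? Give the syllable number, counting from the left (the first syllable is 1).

2

Weights: 1 a L, 2 mu L, 3 ra: L, 4 di L, 5 min H, 6 sa:k H, 7 ra:p H, 8 tug H, 9 la: L.
Parse right to left (heavy = foot alone; LL = one foot; stranded L unfooted): (a.ˈmu) (ra:.ˈdi) (ˈmin) (ˈsa:k) (ˈra:p) (ˈtug) la:.
Foot heads: 2, 4, 5, 6, 7, 8.
Primary stress on the leftmost head = syllable 2.
Primary stress: syllable 2 → a.ˈmu.ra:.di.min.sa:k.ra:p.tug.la:.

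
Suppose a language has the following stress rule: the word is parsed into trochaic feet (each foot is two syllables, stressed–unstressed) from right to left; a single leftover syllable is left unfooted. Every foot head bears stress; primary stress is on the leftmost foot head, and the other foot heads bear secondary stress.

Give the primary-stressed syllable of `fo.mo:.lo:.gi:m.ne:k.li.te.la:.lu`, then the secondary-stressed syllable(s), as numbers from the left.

Parse right to left into trochaic (ˈσσ) feet: fo (ˈmo:.lo:) (ˈgi:m.ne:k) (ˈli.te) (ˈla:.lu). Syllable 1 is left unfooted.
Foot heads (stressed positions): 2, 4, 6, 8.
End Rule Leftmost: primary stress on the leftmost head = syllable 2.
Secondary stress on 4, 6, 8: fo.ˈmo:.lo:.ˌgi:m.ne:k.ˌli.te.ˌla:.lu.

primary 2, secondary 4, 6, 8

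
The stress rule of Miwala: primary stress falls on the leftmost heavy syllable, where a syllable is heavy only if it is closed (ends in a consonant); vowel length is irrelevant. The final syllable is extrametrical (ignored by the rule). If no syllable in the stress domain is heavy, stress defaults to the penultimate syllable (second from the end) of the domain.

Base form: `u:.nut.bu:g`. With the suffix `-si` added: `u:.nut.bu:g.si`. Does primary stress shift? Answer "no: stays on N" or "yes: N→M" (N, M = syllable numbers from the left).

no: stays on 2

Base `u:.nut.bu:g` (3 syllables):
  The final syllable (3, bu:g) is extrametrical; the stress domain is syllables 1–2.
  Weights: 1 u: L, 2 nut H.
  Heavy syllables in the domain: 2. The leftmost is syllable 2 (nut).
  → primary stress on syllable 2.
Suffixed `u:.nut.bu:g.si` (4 syllables):
  The final syllable (4, si) is extrametrical; the stress domain is syllables 1–3.
  Weights: 1 u: L, 2 nut H, 3 bu:g H.
  Heavy syllables in the domain: 2, 3. The leftmost is syllable 2 (nut).
  → primary stress on syllable 2.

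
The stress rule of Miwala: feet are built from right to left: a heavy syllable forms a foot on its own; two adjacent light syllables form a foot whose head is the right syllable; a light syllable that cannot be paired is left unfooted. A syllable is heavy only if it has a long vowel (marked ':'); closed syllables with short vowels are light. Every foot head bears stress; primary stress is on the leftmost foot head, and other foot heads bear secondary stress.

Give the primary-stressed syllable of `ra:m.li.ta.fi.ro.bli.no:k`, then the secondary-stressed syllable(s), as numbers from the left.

Weights: 1 ra:m H, 2 li L, 3 ta L, 4 fi L, 5 ro L, 6 bli L, 7 no:k H.
Parse right to left (heavy = foot alone; LL = one foot; stranded L unfooted): (ˈra:m) li (ta.ˈfi) (ro.ˈbli) (ˈno:k).
Foot heads: 1, 4, 6, 7.
Primary stress on the leftmost head = syllable 1.
Secondary stress on 4, 6, 7: ˈra:m.li.ta.ˌfi.ro.ˌbli.ˌno:k.

primary 1, secondary 4, 6, 7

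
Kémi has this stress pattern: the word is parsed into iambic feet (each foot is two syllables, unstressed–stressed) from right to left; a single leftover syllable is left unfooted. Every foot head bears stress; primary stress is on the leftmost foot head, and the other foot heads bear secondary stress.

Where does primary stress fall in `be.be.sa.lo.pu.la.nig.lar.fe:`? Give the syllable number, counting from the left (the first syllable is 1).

3

Parse right to left into iambic (σˈσ) feet: be (be.ˈsa) (lo.ˈpu) (la.ˈnig) (lar.ˈfe:). Syllable 1 is left unfooted.
Foot heads (stressed positions): 3, 5, 7, 9.
End Rule Leftmost: primary stress on the leftmost head = syllable 3.
Primary stress: syllable 3 → be.be.ˈsa.lo.pu.la.nig.lar.fe:.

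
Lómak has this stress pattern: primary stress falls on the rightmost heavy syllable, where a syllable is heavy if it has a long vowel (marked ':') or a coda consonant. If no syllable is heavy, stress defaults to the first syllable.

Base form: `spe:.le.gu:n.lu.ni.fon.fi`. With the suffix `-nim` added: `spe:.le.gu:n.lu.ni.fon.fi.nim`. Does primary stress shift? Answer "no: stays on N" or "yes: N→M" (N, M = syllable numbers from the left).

Base `spe:.le.gu:n.lu.ni.fon.fi` (7 syllables):
  Weights: 1 spe: H, 2 le L, 3 gu:n H, 4 lu L, 5 ni L, 6 fon H, 7 fi L.
  Heavy syllables in the domain: 1, 3, 6. The rightmost is syllable 6 (fon).
  → primary stress on syllable 6.
Suffixed `spe:.le.gu:n.lu.ni.fon.fi.nim` (8 syllables):
  Weights: 1 spe: H, 2 le L, 3 gu:n H, 4 lu L, 5 ni L, 6 fon H, 7 fi L, 8 nim H.
  Heavy syllables in the domain: 1, 3, 6, 8. The rightmost is syllable 8 (nim).
  → primary stress on syllable 8.

yes: 6→8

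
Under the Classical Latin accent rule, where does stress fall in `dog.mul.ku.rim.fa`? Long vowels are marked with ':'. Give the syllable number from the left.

Classical Latin: stress the penult if heavy (long vowel or closed), else the antepenult.
Weights: 3 ku L, 4 rim H, 5 fa L.
The penult (syllable 4, rim) is heavy, so it takes stress.
Stress on syllable 4: dog.mul.ku.ˈrim.fa.

4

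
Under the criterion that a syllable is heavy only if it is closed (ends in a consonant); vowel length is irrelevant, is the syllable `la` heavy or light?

light

`la`: short vowel, open (no coda). Open (no coda) → light.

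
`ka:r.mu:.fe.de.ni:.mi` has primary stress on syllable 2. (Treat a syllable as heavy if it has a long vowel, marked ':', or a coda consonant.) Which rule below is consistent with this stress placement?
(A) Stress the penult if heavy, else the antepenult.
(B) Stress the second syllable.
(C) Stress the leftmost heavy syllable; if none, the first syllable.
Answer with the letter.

Rule A → syllable 5 (observed: 2).
Rule B → syllable 2 ✓.
Rule C → syllable 1 (observed: 2).

B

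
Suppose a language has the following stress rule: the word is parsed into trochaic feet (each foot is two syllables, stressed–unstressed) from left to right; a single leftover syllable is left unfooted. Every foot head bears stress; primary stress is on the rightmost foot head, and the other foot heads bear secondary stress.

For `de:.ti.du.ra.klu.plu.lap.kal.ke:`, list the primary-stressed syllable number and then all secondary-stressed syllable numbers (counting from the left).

Parse left to right into trochaic (ˈσσ) feet: (ˈde:.ti) (ˈdu.ra) (ˈklu.plu) (ˈlap.kal) ke:. Syllable 9 is left unfooted.
Foot heads (stressed positions): 1, 3, 5, 7.
End Rule Rightmost: primary stress on the rightmost head = syllable 7.
Secondary stress on 1, 3, 5: ˌde:.ti.ˌdu.ra.ˌklu.plu.ˈlap.kal.ke:.

primary 7, secondary 1, 3, 5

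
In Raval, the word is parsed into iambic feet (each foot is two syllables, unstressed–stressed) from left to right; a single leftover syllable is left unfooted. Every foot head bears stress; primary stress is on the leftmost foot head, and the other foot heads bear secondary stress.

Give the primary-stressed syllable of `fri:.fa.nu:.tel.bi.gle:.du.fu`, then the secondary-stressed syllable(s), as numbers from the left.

primary 2, secondary 4, 6, 8

Parse left to right into iambic (σˈσ) feet: (fri:.ˈfa) (nu:.ˈtel) (bi.ˈgle:) (du.ˈfu).
Foot heads (stressed positions): 2, 4, 6, 8.
End Rule Leftmost: primary stress on the leftmost head = syllable 2.
Secondary stress on 4, 6, 8: fri:.ˈfa.nu:.ˌtel.bi.ˌgle:.du.ˌfu.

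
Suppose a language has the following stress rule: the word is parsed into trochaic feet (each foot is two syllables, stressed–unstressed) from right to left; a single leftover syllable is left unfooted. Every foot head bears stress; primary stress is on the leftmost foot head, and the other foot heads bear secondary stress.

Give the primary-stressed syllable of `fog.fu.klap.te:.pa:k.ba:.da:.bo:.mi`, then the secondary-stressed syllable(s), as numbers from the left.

primary 2, secondary 4, 6, 8

Parse right to left into trochaic (ˈσσ) feet: fog (ˈfu.klap) (ˈte:.pa:k) (ˈba:.da:) (ˈbo:.mi). Syllable 1 is left unfooted.
Foot heads (stressed positions): 2, 4, 6, 8.
End Rule Leftmost: primary stress on the leftmost head = syllable 2.
Secondary stress on 4, 6, 8: fog.ˈfu.klap.ˌte:.pa:k.ˌba:.da:.ˌbo:.mi.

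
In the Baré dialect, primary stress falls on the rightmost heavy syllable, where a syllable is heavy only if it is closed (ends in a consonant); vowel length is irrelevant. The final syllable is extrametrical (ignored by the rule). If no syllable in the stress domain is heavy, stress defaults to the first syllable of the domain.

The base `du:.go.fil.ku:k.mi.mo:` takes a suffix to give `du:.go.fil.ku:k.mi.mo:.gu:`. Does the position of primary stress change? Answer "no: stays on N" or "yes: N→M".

Base `du:.go.fil.ku:k.mi.mo:` (6 syllables):
  The final syllable (6, mo:) is extrametrical; the stress domain is syllables 1–5.
  Weights: 1 du: L, 2 go L, 3 fil H, 4 ku:k H, 5 mi L.
  Heavy syllables in the domain: 3, 4. The rightmost is syllable 4 (ku:k).
  → primary stress on syllable 4.
Suffixed `du:.go.fil.ku:k.mi.mo:.gu:` (7 syllables):
  The final syllable (7, gu:) is extrametrical; the stress domain is syllables 1–6.
  Weights: 1 du: L, 2 go L, 3 fil H, 4 ku:k H, 5 mi L, 6 mo: L.
  Heavy syllables in the domain: 3, 4. The rightmost is syllable 4 (ku:k).
  → primary stress on syllable 4.

no: stays on 4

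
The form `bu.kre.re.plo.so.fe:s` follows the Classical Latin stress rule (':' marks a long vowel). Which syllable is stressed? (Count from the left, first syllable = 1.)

4

Classical Latin: stress the penult if heavy (long vowel or closed), else the antepenult.
Weights: 4 plo L, 5 so L, 6 fe:s H.
The penult (syllable 5, so) is light, so stress falls on the antepenult (syllable 4, plo).
Stress on syllable 4: bu.kre.re.ˈplo.so.fe:s.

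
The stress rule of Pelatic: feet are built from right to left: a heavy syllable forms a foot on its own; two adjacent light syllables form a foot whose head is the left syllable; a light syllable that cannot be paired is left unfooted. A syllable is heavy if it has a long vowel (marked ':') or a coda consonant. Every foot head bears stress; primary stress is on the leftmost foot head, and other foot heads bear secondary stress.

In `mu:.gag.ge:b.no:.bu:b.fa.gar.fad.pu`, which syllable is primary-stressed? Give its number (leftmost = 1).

Weights: 1 mu: H, 2 gag H, 3 ge:b H, 4 no: H, 5 bu:b H, 6 fa L, 7 gar H, 8 fad H, 9 pu L.
Parse right to left (heavy = foot alone; LL = one foot; stranded L unfooted): (ˈmu:) (ˈgag) (ˈge:b) (ˈno:) (ˈbu:b) fa (ˈgar) (ˈfad) pu.
Foot heads: 1, 2, 3, 4, 5, 7, 8.
Primary stress on the leftmost head = syllable 1.
Primary stress: syllable 1 → ˈmu:.gag.ge:b.no:.bu:b.fa.gar.fad.pu.

1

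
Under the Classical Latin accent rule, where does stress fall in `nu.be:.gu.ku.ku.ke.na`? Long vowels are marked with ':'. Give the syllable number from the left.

Classical Latin: stress the penult if heavy (long vowel or closed), else the antepenult.
Weights: 5 ku L, 6 ke L, 7 na L.
The penult (syllable 6, ke) is light, so stress falls on the antepenult (syllable 5, ku).
Stress on syllable 5: nu.be:.gu.ku.ˈku.ke.na.

5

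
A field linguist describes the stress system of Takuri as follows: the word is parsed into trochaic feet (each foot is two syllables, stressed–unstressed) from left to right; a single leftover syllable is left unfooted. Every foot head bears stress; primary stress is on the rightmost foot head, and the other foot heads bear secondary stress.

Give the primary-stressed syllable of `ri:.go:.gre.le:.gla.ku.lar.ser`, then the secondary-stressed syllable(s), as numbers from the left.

Parse left to right into trochaic (ˈσσ) feet: (ˈri:.go:) (ˈgre.le:) (ˈgla.ku) (ˈlar.ser).
Foot heads (stressed positions): 1, 3, 5, 7.
End Rule Rightmost: primary stress on the rightmost head = syllable 7.
Secondary stress on 1, 3, 5: ˌri:.go:.ˌgre.le:.ˌgla.ku.ˈlar.ser.

primary 7, secondary 1, 3, 5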